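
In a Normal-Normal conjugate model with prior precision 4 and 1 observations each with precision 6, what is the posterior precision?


Posterior precision = prior precision + n * observation precision
= 4 + 1 * 6
= 4 + 6 = 10

10


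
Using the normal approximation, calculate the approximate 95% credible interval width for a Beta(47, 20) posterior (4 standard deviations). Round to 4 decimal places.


Var(Beta) = 47*20/(67^2 * 68) = 0.0031
SD = 0.0555
Width ~ 4*SD = 0.222

0.222


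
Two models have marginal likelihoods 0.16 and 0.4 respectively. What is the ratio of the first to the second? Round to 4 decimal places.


Evidence ratio = 0.16 / 0.4
= 0.4

0.4


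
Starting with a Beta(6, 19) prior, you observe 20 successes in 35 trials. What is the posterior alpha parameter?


For a Beta-Binomial conjugate model:
Posterior alpha = prior alpha + number of successes
= 6 + 20 = 26

26


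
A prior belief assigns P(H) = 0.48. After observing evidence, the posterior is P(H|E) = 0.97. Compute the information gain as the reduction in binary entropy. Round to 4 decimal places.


H(prior) = -0.48*log2(0.48) - 0.52*log2(0.52)
= 0.9988
H(post) = -0.97*log2(0.97) - 0.03*log2(0.03)
= 0.1944
IG = 0.9988 - 0.1944 = 0.8045

0.8045


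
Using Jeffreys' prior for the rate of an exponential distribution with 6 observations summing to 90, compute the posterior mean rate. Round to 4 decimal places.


Jeffreys' prior leads to posterior Gamma(6, 90).
Mean = 6/90 = 0.0667

0.0667


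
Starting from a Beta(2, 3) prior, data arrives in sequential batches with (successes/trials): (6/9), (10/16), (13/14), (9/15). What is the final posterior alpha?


In sequential Bayesian updating, we sum all successes.
Total successes = 38
Final alpha = 2 + 38 = 40

40


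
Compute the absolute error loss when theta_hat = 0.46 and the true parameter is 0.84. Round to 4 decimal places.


L = |theta_hat - theta_true|
= |0.46 - 0.84| = 0.38

0.38


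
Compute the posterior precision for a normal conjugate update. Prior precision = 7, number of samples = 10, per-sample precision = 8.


tau_post = tau_0 + n * tau
= 7 + 10 * 8 = 87

87


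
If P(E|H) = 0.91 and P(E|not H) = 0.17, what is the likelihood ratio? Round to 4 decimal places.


Likelihood ratio = P(E|H) / P(E|not H)
= 0.91 / 0.17
= 5.3529

5.3529


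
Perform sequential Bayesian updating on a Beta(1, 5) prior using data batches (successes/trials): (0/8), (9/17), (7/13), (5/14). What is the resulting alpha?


Accumulate successes: 21
Posterior alpha = prior alpha + sum of successes
= 1 + 21 = 22

22


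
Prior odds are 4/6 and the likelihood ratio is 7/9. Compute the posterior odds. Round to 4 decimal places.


Posterior odds = prior odds * likelihood ratio
= (4/6) * (7/9)
= 28 / 54
= 0.5185

0.5185


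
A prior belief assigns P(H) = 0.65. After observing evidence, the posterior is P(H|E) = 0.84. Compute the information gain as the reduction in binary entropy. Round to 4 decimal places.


H(prior) = -0.65*log2(0.65) - 0.35*log2(0.35)
= 0.9341
H(post) = -0.84*log2(0.84) - 0.16*log2(0.16)
= 0.6343
IG = 0.9341 - 0.6343 = 0.2998

0.2998


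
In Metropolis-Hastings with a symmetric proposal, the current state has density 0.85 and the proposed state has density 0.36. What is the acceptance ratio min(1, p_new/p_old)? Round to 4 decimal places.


Ratio = p_new / p_old = 0.36 / 0.85 = 0.4235
Acceptance = min(1, 0.4235) = 0.4235

0.4235


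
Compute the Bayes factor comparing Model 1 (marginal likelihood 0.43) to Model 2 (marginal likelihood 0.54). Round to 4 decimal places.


BF12 = marginal likelihood of M1 / marginal likelihood of M2
= 0.43/0.54
= 0.7963

0.7963


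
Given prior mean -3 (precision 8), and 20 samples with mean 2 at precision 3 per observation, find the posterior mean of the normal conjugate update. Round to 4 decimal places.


The posterior mean is a precision-weighted average of prior and data.
Post. prec. = 8 + 60 = 68
Post. mean = (-24 + 120)/68 = 96/68 = 1.4118

1.4118


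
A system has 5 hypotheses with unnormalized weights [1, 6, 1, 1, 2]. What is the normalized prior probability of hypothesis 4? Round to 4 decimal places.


The normalized prior is the weight divided by the total.
Total weight = 11
P(H4) = 1 / 11 = 0.0909

0.0909


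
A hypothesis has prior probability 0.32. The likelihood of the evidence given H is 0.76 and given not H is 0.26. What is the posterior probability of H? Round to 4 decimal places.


Using Bayes' theorem:
P(E) = 0.32 * 0.76 + 0.68 * 0.26
P(E) = 0.42
P(H|E) = (0.32 * 0.76) / 0.42 = 0.579

0.579


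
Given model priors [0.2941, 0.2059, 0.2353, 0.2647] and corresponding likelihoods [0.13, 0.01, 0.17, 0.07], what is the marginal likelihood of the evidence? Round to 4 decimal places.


P(E) = sum_i P(M_i) P(E|M_i)
= 0.0382 + 0.0021 + 0.04 + 0.0185
= 0.0988

0.0988


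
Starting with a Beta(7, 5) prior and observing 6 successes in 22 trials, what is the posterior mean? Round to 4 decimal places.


Posterior parameters: alpha = 7 + 6 = 13
beta = 5 + 16 = 21
Posterior mean = alpha / (alpha + beta) = 13 / 34
= 0.3824

0.3824


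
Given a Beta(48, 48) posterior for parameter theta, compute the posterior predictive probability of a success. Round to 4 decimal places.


For a Beta-Bernoulli model, the predictive probability is the mean:
P(success) = 48/(48+48) = 48/96 = 0.5

0.5


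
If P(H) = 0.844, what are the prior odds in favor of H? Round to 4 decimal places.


Prior odds = P(H) / (1 - P(H))
= 0.844 / 0.156
= 5.4103

5.4103


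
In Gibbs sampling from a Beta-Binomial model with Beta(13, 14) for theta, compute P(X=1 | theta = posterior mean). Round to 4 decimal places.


Posterior mean = alpha/(alpha+beta) = 13/27 = 0.4815
P(X=1|theta=mean) = theta = 0.4815

0.4815


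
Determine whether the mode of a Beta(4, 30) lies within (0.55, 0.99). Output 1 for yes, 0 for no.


First find the mode: (a-1)/(a+b-2) = 0.0938
Is 0.0938 in (0.55, 0.99)? 0

0


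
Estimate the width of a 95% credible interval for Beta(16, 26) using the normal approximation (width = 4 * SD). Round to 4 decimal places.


For Beta(a,b): Var = ab/((a+b)^2(a+b+1))
Var = 0.0055, SD = 0.0741
Approximate 95% CI width = 4 * 0.0741 = 0.2962

0.2962


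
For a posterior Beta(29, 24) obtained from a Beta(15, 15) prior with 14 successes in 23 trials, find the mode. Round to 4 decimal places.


Mode = (alpha - 1) / (alpha + beta - 2)
= 28 / 51
= 0.549

0.549


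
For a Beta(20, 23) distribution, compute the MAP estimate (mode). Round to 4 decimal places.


MAP = mode = (a-1)/(a+b-2)
= (20-1)/(20+23-2)
= 19/41 = 0.4634

0.4634


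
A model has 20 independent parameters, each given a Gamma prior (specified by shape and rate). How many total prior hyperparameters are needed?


Each Gamma prior needs 2 hyperparameters (shape and rate).
Total = 2 * 20 = 40

40


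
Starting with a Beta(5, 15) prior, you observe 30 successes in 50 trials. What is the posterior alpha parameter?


For a Beta-Binomial conjugate model:
Posterior alpha = prior alpha + number of successes
= 5 + 30 = 35

35


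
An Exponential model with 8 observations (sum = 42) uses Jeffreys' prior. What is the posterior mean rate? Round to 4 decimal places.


Posterior Gamma(8, 42)
E[lambda] = 8/42 = 0.1905

0.1905


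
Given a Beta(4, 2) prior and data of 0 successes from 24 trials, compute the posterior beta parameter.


Number of failures = 24 - 0 = 24
Posterior beta = 2 + 24 = 26

26


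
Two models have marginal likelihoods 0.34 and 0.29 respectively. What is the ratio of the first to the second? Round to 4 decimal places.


Evidence ratio = 0.34 / 0.29
= 1.1724

1.1724


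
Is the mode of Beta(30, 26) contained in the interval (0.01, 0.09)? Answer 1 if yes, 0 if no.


Mode = (a-1)/(a+b-2) = 29/54 = 0.537
Interval: (0.01, 0.09)
Contains mode? 0

0


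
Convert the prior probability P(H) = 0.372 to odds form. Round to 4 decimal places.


P(not H) = 1 - 0.372 = 0.628
Odds = 0.372 / 0.628 = 0.5924

0.5924


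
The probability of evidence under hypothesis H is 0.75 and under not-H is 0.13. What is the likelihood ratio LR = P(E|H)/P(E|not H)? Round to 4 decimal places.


LR = 0.75 / 0.13
= 5.7692

5.7692


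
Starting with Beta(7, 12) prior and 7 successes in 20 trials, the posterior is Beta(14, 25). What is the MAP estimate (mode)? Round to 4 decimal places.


The mode of Beta(a, b) when a > 1 and b > 1 is (a-1)/(a+b-2)
= (14 - 1) / (14 + 25 - 2)
= 13 / 37
= 0.3514

0.3514


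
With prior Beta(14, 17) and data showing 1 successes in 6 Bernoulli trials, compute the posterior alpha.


Conjugate update: alpha_posterior = alpha_prior + k
= 14 + 1 = 15

15


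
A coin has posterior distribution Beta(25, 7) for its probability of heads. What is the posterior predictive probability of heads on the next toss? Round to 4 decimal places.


Posterior predictive = E[theta] = alpha/(alpha+beta)
= 25/32
= 0.7812

0.7812


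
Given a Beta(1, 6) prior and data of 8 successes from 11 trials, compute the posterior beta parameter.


Number of failures = 11 - 8 = 3
Posterior beta = 6 + 3 = 9

9


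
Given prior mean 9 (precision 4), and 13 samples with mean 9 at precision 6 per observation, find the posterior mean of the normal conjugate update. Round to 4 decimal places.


The posterior mean is a precision-weighted average of prior and data.
Post. prec. = 4 + 78 = 82
Post. mean = (36 + 702)/82 = 738/82 = 9.0

9.0


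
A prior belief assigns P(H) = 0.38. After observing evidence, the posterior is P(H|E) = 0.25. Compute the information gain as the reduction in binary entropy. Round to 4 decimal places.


H(prior) = -0.38*log2(0.38) - 0.62*log2(0.62)
= 0.958
H(post) = -0.25*log2(0.25) - 0.75*log2(0.75)
= 0.8113
IG = 0.958 - 0.8113 = 0.1468

0.1468


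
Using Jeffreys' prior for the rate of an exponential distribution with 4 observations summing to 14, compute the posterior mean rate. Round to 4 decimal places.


Jeffreys' prior leads to posterior Gamma(4, 14).
Mean = 4/14 = 0.2857

0.2857


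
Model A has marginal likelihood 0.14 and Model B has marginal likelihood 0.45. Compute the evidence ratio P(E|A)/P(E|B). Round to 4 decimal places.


Evidence ratio = P(E|A) / P(E|B)
= 0.14 / 0.45
= 0.3111

0.3111


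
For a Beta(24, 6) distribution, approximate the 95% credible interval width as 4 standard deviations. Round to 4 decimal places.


Variance of Beta(a,b) = ab / ((a+b)^2 * (a+b+1))
= 24*6 / ((30)^2 * 31)
= 0.0052
SD = sqrt(0.0052) = 0.0718
Width = 4 * SD = 0.2874

0.2874


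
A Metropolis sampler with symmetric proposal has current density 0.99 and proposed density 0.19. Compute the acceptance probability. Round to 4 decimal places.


For symmetric proposals, acceptance = min(1, pi(x*)/pi(x))
= min(1, 0.19/0.99)
= min(1, 0.1919) = 0.1919

0.1919


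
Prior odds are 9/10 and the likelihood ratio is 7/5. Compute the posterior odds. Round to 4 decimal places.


Posterior odds = prior odds * likelihood ratio
= (9/10) * (7/5)
= 63 / 50
= 1.26

1.26


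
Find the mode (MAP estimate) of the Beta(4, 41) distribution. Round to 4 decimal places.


For Beta(a,b) with a,b > 1:
Mode = (a-1)/(a+b-2) = (4-1)/(45-2)
= 3/43 = 0.0698

0.0698


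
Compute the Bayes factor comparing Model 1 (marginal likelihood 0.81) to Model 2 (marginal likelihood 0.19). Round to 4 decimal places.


BF12 = marginal likelihood of M1 / marginal likelihood of M2
= 0.81/0.19
= 4.2632

4.2632


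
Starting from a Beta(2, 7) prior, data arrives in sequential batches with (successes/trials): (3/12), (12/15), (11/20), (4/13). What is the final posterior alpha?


In sequential Bayesian updating, we sum all successes.
Total successes = 30
Final alpha = 2 + 30 = 32

32


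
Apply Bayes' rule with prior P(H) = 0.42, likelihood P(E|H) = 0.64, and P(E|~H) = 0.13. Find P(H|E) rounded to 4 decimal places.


Step 1: Compute marginal P(E) = P(E|H)P(H) + P(E|~H)P(~H)
= 0.64*0.42 + 0.13*0.58 = 0.3442
Step 2: P(H|E) = P(E|H)P(H)/P(E) = 0.2688/0.3442
= 0.7809

0.7809


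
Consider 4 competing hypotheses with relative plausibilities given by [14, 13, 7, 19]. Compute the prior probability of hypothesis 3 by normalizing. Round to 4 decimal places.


Sum of weights = 14 + 13 + 7 + 19 = 53
Normalized prior for H3 = 7 / 53
= 0.1321

0.1321


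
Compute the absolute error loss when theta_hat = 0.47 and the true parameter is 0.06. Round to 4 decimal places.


L = |theta_hat - theta_true|
= |0.47 - 0.06| = 0.41

0.41


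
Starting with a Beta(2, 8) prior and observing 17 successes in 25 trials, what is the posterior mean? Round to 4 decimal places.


Posterior parameters: alpha = 2 + 17 = 19
beta = 8 + 8 = 16
Posterior mean = alpha / (alpha + beta) = 19 / 35
= 0.5429

0.5429


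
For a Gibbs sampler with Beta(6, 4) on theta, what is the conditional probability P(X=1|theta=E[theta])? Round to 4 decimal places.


E[theta] = 6/(6+4) = 0.6
P(X=1|theta) = theta = 0.6

0.6


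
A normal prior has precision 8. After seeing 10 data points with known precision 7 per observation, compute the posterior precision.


In the conjugate normal model, precisions add:
tau_posterior = tau_prior + n * tau_data
= 8 + 10*7 = 78

78


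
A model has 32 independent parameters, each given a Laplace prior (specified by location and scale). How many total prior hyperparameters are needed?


Each Laplace prior needs 2 hyperparameters (location and scale).
Total = 2 * 32 = 64

64


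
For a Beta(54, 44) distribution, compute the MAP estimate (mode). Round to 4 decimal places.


MAP = mode = (a-1)/(a+b-2)
= (54-1)/(54+44-2)
= 53/96 = 0.5521

0.5521


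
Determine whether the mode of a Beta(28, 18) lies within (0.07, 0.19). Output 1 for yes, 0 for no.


First find the mode: (a-1)/(a+b-2) = 0.6136
Is 0.6136 in (0.07, 0.19)? 0

0


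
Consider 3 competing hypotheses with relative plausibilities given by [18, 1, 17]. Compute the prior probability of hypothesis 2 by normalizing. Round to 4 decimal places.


Sum of weights = 18 + 1 + 17 = 36
Normalized prior for H2 = 1 / 36
= 0.0278

0.0278


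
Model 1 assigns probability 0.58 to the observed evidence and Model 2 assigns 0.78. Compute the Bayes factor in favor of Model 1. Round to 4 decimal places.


BF = P(data|M1) / P(data|M2)
= 0.58 / 0.78 = 0.7436

0.7436


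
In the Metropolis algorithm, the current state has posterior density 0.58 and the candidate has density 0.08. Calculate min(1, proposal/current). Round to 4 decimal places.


Ratio = 0.08/0.58 = 0.1379
Acceptance probability = min(1, 0.1379)
= 0.1379

0.1379


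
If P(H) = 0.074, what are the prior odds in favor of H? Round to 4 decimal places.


Prior odds = P(H) / (1 - P(H))
= 0.074 / 0.926
= 0.0799

0.0799


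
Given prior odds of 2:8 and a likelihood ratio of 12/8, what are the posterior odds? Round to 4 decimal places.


Posterior odds = prior odds * LR
Prior odds = 2/8 = 0.25
LR = 12/8 = 1.5
Posterior odds = 0.25 * 1.5 = 0.375

0.375


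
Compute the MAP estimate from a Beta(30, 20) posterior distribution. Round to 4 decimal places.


MAP = mode of Beta distribution
= (alpha - 1)/(alpha + beta - 2)
= (30-1)/(30+20-2)
= 29/48 = 0.6042

0.6042


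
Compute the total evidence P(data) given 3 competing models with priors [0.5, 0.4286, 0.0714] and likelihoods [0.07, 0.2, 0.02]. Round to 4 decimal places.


Marginal likelihood = sum P(model_i) * P(data|model_i)
Model 1: 0.5 * 0.07 = 0.035
Model 2: 0.4286 * 0.2 = 0.0857
Model 3: 0.0714 * 0.02 = 0.0014
Total = 0.1221

0.1221


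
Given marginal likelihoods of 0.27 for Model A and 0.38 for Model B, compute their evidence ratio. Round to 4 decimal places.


Ratio = ML(A) / ML(B) = 0.27/0.38
= 0.7105

0.7105


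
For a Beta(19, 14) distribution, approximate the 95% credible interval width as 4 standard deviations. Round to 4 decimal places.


Variance of Beta(a,b) = ab / ((a+b)^2 * (a+b+1))
= 19*14 / ((33)^2 * 34)
= 0.0072
SD = sqrt(0.0072) = 0.0848
Width = 4 * SD = 0.339

0.339


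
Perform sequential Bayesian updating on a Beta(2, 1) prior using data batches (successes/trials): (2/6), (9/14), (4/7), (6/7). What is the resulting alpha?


Accumulate successes: 21
Posterior alpha = prior alpha + sum of successes
= 2 + 21 = 23

23


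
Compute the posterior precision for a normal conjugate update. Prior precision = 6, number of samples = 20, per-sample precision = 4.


tau_post = tau_0 + n * tau
= 6 + 20 * 4 = 86

86


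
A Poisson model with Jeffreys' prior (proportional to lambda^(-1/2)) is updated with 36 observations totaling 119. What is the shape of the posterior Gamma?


Posterior = Gamma(0.5 + S, n)
= Gamma(0.5 + 119, 36)
Posterior shape = 0.5 + S = 0.5 + 119 = 119.5

119.5


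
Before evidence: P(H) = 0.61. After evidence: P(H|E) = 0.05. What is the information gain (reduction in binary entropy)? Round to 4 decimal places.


Prior entropy = 0.9648
Posterior entropy = 0.2864
Information gain = 0.9648 - 0.2864 = 0.6784

0.6784


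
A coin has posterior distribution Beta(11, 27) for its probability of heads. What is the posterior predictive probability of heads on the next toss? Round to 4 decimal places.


Posterior predictive = E[theta] = alpha/(alpha+beta)
= 11/38
= 0.2895

0.2895


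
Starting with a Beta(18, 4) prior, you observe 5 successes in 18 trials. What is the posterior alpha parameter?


For a Beta-Binomial conjugate model:
Posterior alpha = prior alpha + number of successes
= 18 + 5 = 23

23


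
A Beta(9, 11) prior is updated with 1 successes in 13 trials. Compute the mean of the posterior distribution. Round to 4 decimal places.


After update: Beta(10, 23)
Mean = 10 / (10 + 23) = 10 / 33
= 0.303

0.303


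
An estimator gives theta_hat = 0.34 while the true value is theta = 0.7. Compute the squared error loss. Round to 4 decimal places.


The squared error loss is (theta_hat - theta)^2
= (0.34 - 0.7)^2
= (-0.36)^2 = 0.1296

0.1296


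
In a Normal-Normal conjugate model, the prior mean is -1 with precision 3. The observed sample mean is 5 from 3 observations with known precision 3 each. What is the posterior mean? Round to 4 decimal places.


Posterior precision = tau0 + n*tau = 3 + 3*3 = 12
Posterior mean = (tau0*mu0 + n*tau*xbar) / posterior_precision
= (3*-1 + 3*3*5) / 12
= 42 / 12 = 3.5

3.5


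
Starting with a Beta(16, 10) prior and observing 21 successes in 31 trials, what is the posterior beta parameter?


Posterior beta = prior beta + failures
Failures = 31 - 21 = 10
beta_post = 10 + 10 = 20

20


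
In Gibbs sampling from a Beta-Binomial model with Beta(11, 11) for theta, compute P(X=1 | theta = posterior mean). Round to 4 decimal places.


Posterior mean = alpha/(alpha+beta) = 11/22 = 0.5
P(X=1|theta=mean) = theta = 0.5

0.5


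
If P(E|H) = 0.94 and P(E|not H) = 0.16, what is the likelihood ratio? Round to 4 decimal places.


Likelihood ratio = P(E|H) / P(E|not H)
= 0.94 / 0.16
= 5.875

5.875


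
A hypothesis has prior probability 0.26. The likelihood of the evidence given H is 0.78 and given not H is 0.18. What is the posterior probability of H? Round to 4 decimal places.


Using Bayes' theorem:
P(E) = 0.26 * 0.78 + 0.74 * 0.18
P(E) = 0.336
P(H|E) = (0.26 * 0.78) / 0.336 = 0.6036

0.6036


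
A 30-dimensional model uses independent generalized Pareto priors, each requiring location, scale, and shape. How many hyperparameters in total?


Per parameter: 3 (location, scale, and shape).
Total = 30 * 3 = 90

90


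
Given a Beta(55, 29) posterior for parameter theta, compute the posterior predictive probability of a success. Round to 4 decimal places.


For a Beta-Bernoulli model, the predictive probability is the mean:
P(success) = 55/(55+29) = 55/84 = 0.6548

0.6548


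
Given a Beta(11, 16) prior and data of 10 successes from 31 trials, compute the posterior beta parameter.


Number of failures = 31 - 10 = 21
Posterior beta = 16 + 21 = 37

37


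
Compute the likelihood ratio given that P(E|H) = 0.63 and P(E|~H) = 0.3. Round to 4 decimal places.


LR = P(E|H) / P(E|~H)
= 0.63 / 0.3 = 2.1

2.1


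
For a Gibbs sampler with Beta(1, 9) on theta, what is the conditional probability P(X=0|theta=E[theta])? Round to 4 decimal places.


E[theta] = 1/(1+9) = 0.1
P(X=0|theta) = 1 - theta = 0.9

0.9


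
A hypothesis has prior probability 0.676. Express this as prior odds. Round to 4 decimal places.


Odds = P(H) / P(not H) = 0.676 / 0.324
= 2.0864

2.0864


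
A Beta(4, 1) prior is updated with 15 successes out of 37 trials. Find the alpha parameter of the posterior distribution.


In the Beta-Binomial conjugate update:
alpha_post = alpha_prior + successes
= 4 + 15
= 19

19


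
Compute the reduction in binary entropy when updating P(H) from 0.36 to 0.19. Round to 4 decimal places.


H_before = -p*log2(p) - (1-p)*log2(1-p) for p=0.36: 0.9427
H_after for p=0.19: 0.7015
Reduction = 0.9427 - 0.7015 = 0.2412

0.2412


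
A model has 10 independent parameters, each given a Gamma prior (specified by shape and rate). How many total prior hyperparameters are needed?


Each Gamma prior needs 2 hyperparameters (shape and rate).
Total = 2 * 10 = 20

20


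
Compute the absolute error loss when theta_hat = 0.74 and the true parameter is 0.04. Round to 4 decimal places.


L = |theta_hat - theta_true|
= |0.74 - 0.04| = 0.7

0.7


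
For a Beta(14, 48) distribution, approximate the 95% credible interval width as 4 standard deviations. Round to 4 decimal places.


Variance of Beta(a,b) = ab / ((a+b)^2 * (a+b+1))
= 14*48 / ((62)^2 * 63)
= 0.0028
SD = sqrt(0.0028) = 0.0527
Width = 4 * SD = 0.2107

0.2107


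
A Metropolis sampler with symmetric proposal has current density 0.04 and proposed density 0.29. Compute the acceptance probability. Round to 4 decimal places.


For symmetric proposals, acceptance = min(1, pi(x*)/pi(x))
= min(1, 0.29/0.04)
= min(1, 7.25) = 1.0

1.0


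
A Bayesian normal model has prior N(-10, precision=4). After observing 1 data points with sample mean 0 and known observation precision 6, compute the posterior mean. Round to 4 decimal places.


Posterior mean = (prior_precision * prior_mean + n * data_precision * data_mean) / (prior_precision + n * data_precision)
Numerator = 4*-10 + 1*6*0 = -40
Denominator = 4 + 1*6 = 10
Posterior mean = -4.0

-4.0


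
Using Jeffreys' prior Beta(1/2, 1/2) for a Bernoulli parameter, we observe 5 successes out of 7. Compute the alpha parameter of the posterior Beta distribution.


Conjugate update: Beta(0.5 + k, 0.5 + n - k).
k = 5, n - k = 2
Posterior alpha = 0.5 + k = 0.5 + 5 = 5.5

5.5


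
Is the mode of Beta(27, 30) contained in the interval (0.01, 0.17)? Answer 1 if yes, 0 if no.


Mode = (a-1)/(a+b-2) = 26/55 = 0.4727
Interval: (0.01, 0.17)
Contains mode? 0

0


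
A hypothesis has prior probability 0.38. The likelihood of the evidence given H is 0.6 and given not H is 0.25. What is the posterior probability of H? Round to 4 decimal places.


Using Bayes' theorem:
P(E) = 0.38 * 0.6 + 0.62 * 0.25
P(E) = 0.383
P(H|E) = (0.38 * 0.6) / 0.383 = 0.5953

0.5953


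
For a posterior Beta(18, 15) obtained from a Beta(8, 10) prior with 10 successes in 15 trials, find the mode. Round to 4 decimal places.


Mode = (alpha - 1) / (alpha + beta - 2)
= 17 / 31
= 0.5484

0.5484


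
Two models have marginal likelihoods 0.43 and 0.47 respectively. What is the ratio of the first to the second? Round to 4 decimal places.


Evidence ratio = 0.43 / 0.47
= 0.9149

0.9149


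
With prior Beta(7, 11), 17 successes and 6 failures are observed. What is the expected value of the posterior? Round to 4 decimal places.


Posterior = Beta(24, 17)
E[theta] = alpha/(alpha+beta)
= 24/41 = 0.5854

0.5854


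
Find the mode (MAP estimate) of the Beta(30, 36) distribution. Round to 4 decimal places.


For Beta(a,b) with a,b > 1:
Mode = (a-1)/(a+b-2) = (30-1)/(66-2)
= 29/64 = 0.4531

0.4531


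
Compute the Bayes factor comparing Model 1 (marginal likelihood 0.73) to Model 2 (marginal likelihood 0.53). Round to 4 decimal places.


BF12 = marginal likelihood of M1 / marginal likelihood of M2
= 0.73/0.53
= 1.3774

1.3774


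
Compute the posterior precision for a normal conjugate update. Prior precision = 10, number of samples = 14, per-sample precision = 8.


tau_post = tau_0 + n * tau
= 10 + 14 * 8 = 122

122


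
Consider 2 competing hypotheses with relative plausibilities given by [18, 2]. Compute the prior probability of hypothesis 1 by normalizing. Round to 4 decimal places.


Sum of weights = 18 + 2 = 20
Normalized prior for H1 = 18 / 20
= 0.9

0.9


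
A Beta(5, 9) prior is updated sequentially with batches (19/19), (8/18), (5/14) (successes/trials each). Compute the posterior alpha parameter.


Sequential conjugate updating is equivalent to a single batch update.
Total successes across all batches = 32
alpha_posterior = alpha_prior + total_successes = 5 + 32
= 37

37


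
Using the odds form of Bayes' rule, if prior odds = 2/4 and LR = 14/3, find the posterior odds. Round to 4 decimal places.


Bayes' rule in odds form: posterior odds = prior odds * LR
= (2 * 14) / (4 * 3)
= 28/12 = 2.3333

2.3333


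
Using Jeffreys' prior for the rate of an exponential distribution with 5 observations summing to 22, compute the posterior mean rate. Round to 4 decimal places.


Jeffreys' prior leads to posterior Gamma(5, 22).
Mean = 5/22 = 0.2273

0.2273


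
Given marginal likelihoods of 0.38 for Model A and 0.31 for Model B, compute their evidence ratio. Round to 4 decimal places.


Ratio = ML(A) / ML(B) = 0.38/0.31
= 1.2258

1.2258


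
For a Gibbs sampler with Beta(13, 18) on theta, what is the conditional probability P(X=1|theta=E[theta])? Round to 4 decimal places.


E[theta] = 13/(13+18) = 0.4194
P(X=1|theta) = theta = 0.4194

0.4194


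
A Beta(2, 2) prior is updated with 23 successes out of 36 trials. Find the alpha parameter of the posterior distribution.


In the Beta-Binomial conjugate update:
alpha_post = alpha_prior + successes
= 2 + 23
= 25

25


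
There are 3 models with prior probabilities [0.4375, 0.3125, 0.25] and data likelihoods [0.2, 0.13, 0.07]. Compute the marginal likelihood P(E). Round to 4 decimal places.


P(E) = sum over models of P(M_i) * P(E|M_i)
= 0.4375*0.2 + 0.3125*0.13 + 0.25*0.07
= 0.1456

0.1456


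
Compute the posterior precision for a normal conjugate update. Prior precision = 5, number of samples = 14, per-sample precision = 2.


tau_post = tau_0 + n * tau
= 5 + 14 * 2 = 33

33


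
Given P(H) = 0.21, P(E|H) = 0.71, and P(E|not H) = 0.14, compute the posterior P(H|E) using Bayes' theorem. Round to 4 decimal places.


By Bayes' theorem: P(H|E) = P(E|H)*P(H) / P(E)
P(E) = P(E|H)*P(H) + P(E|not H)*P(not H)
P(E) = 0.71*0.21 + 0.14*0.79 = 0.2597
P(H|E) = 0.71*0.21 / 0.2597 = 0.5741

0.5741


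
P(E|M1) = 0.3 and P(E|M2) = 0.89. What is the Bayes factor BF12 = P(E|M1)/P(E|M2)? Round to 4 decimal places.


Bayes factor BF12 = P(E|M1) / P(E|M2)
= 0.3 / 0.89
= 0.3371

0.3371


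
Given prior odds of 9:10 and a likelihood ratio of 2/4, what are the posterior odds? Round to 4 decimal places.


Posterior odds = prior odds * LR
Prior odds = 9/10 = 0.9
LR = 2/4 = 0.5
Posterior odds = 0.9 * 0.5 = 0.45

0.45


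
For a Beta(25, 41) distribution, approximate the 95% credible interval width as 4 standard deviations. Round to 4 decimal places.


Variance of Beta(a,b) = ab / ((a+b)^2 * (a+b+1))
= 25*41 / ((66)^2 * 67)
= 0.0035
SD = sqrt(0.0035) = 0.0593
Width = 4 * SD = 0.2371

0.2371


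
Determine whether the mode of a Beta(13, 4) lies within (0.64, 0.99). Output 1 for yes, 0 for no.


First find the mode: (a-1)/(a+b-2) = 0.8
Is 0.8 in (0.64, 0.99)? 1

1


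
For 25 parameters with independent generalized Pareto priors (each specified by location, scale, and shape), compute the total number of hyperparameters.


A generalized Pareto prior has 3 hyperparameters per parameter.
Total = 25 * 3 = 75

75


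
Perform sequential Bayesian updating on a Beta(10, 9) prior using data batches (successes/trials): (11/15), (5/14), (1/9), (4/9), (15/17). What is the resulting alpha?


Accumulate successes: 36
Posterior alpha = prior alpha + sum of successes
= 10 + 36 = 46

46


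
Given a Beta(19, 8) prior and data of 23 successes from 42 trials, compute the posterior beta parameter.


Number of failures = 42 - 23 = 19
Posterior beta = 8 + 19 = 27

27


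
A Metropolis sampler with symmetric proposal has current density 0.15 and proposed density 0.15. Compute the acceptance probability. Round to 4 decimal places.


For symmetric proposals, acceptance = min(1, pi(x*)/pi(x))
= min(1, 0.15/0.15)
= min(1, 1.0) = 1.0

1.0


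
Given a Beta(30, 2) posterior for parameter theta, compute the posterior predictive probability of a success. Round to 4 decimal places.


For a Beta-Bernoulli model, the predictive probability is the mean:
P(success) = 30/(30+2) = 30/32 = 0.9375

0.9375


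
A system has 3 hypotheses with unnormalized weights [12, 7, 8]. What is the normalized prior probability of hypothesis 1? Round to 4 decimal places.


The normalized prior is the weight divided by the total.
Total weight = 27
P(H1) = 12 / 27 = 0.4444

0.4444


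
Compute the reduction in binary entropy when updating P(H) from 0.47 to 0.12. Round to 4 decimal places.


H_before = -p*log2(p) - (1-p)*log2(1-p) for p=0.47: 0.9974
H_after for p=0.12: 0.5294
Reduction = 0.9974 - 0.5294 = 0.468

0.468


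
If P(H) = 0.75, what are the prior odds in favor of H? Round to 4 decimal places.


Prior odds = P(H) / (1 - P(H))
= 0.75 / 0.25
= 3.0

3.0


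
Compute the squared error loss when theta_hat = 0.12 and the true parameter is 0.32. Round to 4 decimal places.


L = (theta_hat - theta_true)^2
= (0.12 - 0.32)^2
= -0.2^2 = 0.04

0.04


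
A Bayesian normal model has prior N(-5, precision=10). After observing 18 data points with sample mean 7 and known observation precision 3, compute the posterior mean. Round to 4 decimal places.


Posterior mean = (prior_precision * prior_mean + n * data_precision * data_mean) / (prior_precision + n * data_precision)
Numerator = 10*-5 + 18*3*7 = 328
Denominator = 10 + 18*3 = 64
Posterior mean = 5.125

5.125


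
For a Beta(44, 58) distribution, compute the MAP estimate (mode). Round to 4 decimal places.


MAP = mode = (a-1)/(a+b-2)
= (44-1)/(44+58-2)
= 43/100 = 0.43

0.43


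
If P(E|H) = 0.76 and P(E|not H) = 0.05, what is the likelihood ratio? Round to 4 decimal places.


Likelihood ratio = P(E|H) / P(E|not H)
= 0.76 / 0.05
= 15.2

15.2


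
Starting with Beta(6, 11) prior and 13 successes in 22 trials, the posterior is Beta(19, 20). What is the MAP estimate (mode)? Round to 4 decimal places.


The mode of Beta(a, b) when a > 1 and b > 1 is (a-1)/(a+b-2)
= (19 - 1) / (19 + 20 - 2)
= 18 / 37
= 0.4865

0.4865


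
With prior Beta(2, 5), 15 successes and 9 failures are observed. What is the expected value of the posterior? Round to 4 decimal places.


Posterior = Beta(17, 14)
E[theta] = alpha/(alpha+beta)
= 17/31 = 0.5484

0.5484


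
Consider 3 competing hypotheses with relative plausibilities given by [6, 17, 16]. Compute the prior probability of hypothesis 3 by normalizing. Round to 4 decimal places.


Sum of weights = 6 + 17 + 16 = 39
Normalized prior for H3 = 16 / 39
= 0.4103

0.4103


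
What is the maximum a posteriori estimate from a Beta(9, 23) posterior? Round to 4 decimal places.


The MAP estimate equals the mode of the distribution.
Mode of Beta(a,b) = (a-1)/(a+b-2)
= 8/30
= 0.2667

0.2667


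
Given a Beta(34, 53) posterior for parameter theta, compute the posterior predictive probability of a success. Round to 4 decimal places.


For a Beta-Bernoulli model, the predictive probability is the mean:
P(success) = 34/(34+53) = 34/87 = 0.3908

0.3908


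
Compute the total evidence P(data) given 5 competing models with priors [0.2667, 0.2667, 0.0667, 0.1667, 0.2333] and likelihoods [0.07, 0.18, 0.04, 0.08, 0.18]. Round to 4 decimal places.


Marginal likelihood = sum P(model_i) * P(data|model_i)
Model 1: 0.2667 * 0.07 = 0.0187
Model 2: 0.2667 * 0.18 = 0.048
Model 3: 0.0667 * 0.04 = 0.0027
Model 4: 0.1667 * 0.08 = 0.0133
Model 5: 0.2333 * 0.18 = 0.042
Total = 0.1247

0.1247


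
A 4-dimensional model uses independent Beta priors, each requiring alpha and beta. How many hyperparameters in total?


Per parameter: 2 (alpha and beta).
Total = 4 * 2 = 8

8


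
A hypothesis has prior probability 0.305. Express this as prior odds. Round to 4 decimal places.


Odds = P(H) / P(not H) = 0.305 / 0.695
= 0.4388

0.4388


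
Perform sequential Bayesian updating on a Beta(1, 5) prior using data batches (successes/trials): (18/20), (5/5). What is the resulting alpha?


Accumulate successes: 23
Posterior alpha = prior alpha + sum of successes
= 1 + 23 = 24

24


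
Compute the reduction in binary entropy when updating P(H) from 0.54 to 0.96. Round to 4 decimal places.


H_before = -p*log2(p) - (1-p)*log2(1-p) for p=0.54: 0.9954
H_after for p=0.96: 0.2423
Reduction = 0.9954 - 0.2423 = 0.7531

0.7531


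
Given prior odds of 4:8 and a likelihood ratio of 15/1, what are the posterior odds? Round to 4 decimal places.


Posterior odds = prior odds * LR
Prior odds = 4/8 = 0.5
LR = 15/1 = 15.0
Posterior odds = 0.5 * 15.0 = 7.5

7.5


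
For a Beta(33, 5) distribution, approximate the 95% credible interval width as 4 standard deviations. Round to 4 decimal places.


Variance of Beta(a,b) = ab / ((a+b)^2 * (a+b+1))
= 33*5 / ((38)^2 * 39)
= 0.0029
SD = sqrt(0.0029) = 0.0541
Width = 4 * SD = 0.2165

0.2165


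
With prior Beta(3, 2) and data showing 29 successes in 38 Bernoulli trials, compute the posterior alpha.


Conjugate update: alpha_posterior = alpha_prior + k
= 3 + 29 = 32

32


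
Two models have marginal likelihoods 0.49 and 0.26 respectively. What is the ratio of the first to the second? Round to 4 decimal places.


Evidence ratio = 0.49 / 0.26
= 1.8846

1.8846


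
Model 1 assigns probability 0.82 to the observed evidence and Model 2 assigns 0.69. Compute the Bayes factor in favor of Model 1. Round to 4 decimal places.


BF = P(data|M1) / P(data|M2)
= 0.82 / 0.69 = 1.1884

1.1884


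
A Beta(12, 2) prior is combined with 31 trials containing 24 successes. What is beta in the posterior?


In conjugate updating:
beta_posterior = beta_prior + (n - k)
= 2 + (31 - 24)
= 2 + 7 = 9

9


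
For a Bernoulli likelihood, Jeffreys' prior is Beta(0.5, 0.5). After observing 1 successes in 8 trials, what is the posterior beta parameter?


Jeffreys' prior for Bernoulli is Beta(0.5, 0.5).
Posterior is Beta(0.5 + k, 0.5 + n - k).
Posterior beta = 0.5 + (n - k) = 0.5 + 7 = 7.5

7.5


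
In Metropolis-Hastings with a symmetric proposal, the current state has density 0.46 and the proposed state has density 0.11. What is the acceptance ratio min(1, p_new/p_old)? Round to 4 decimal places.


Ratio = p_new / p_old = 0.11 / 0.46 = 0.2391
Acceptance = min(1, 0.2391) = 0.2391

0.2391


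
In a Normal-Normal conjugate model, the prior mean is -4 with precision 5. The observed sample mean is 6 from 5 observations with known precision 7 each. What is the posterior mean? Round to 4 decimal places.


Posterior precision = tau0 + n*tau = 5 + 5*7 = 40
Posterior mean = (tau0*mu0 + n*tau*xbar) / posterior_precision
= (5*-4 + 5*7*6) / 40
= 190 / 40 = 4.75

4.75


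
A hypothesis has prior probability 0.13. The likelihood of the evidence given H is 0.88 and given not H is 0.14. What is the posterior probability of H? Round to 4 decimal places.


Using Bayes' theorem:
P(E) = 0.13 * 0.88 + 0.87 * 0.14
P(E) = 0.2362
P(H|E) = (0.13 * 0.88) / 0.2362 = 0.4843

0.4843


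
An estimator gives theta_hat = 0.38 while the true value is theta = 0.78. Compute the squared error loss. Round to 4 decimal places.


The squared error loss is (theta_hat - theta)^2
= (0.38 - 0.78)^2
= (-0.4)^2 = 0.16

0.16


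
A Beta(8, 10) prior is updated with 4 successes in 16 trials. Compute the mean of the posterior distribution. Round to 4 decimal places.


After update: Beta(12, 22)
Mean = 12 / (12 + 22) = 12 / 34
= 0.3529

0.3529


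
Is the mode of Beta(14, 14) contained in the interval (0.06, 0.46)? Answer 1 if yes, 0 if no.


Mode = (a-1)/(a+b-2) = 13/26 = 0.5
Interval: (0.06, 0.46)
Contains mode? 0

0


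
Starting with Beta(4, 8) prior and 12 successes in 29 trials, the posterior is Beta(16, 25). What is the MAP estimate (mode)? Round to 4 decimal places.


The mode of Beta(a, b) when a > 1 and b > 1 is (a-1)/(a+b-2)
= (16 - 1) / (16 + 25 - 2)
= 15 / 39
= 0.3846

0.3846


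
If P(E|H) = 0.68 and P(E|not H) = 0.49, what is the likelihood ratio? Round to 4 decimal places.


Likelihood ratio = P(E|H) / P(E|not H)
= 0.68 / 0.49
= 1.3878

1.3878


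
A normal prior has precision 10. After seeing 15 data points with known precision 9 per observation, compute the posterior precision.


In the conjugate normal model, precisions add:
tau_posterior = tau_prior + n * tau_data
= 10 + 15*9 = 145

145


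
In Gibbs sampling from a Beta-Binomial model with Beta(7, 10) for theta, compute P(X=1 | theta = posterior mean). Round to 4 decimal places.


Posterior mean = alpha/(alpha+beta) = 7/17 = 0.4118
P(X=1|theta=mean) = theta = 0.4118

0.4118


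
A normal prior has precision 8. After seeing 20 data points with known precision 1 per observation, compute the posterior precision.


In the conjugate normal model, precisions add:
tau_posterior = tau_prior + n * tau_data
= 8 + 20*1 = 28

28


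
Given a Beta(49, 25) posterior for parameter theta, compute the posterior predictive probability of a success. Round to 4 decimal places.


For a Beta-Bernoulli model, the predictive probability is the mean:
P(success) = 49/(49+25) = 49/74 = 0.6622

0.6622


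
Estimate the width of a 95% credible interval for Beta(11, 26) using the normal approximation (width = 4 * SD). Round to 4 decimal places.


For Beta(a,b): Var = ab/((a+b)^2(a+b+1))
Var = 0.0055, SD = 0.0741
Approximate 95% CI width = 4 * 0.0741 = 0.2966

0.2966


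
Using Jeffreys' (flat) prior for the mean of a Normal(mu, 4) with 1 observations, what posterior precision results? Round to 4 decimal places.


Flat prior means prior precision is 0.
Posterior precision = n / sigma^2 = 1/4 = 0.25

0.25


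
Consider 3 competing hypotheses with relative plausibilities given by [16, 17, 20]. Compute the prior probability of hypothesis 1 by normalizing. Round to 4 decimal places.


Sum of weights = 16 + 17 + 20 = 53
Normalized prior for H1 = 16 / 53
= 0.3019

0.3019


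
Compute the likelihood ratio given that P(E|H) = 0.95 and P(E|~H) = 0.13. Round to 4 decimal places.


LR = P(E|H) / P(E|~H)
= 0.95 / 0.13 = 7.3077

7.3077


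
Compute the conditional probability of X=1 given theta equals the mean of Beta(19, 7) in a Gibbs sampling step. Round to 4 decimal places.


Mean of Beta(19, 7) = 0.7308
P(X=1 | theta=0.7308) = 0.7308

0.7308


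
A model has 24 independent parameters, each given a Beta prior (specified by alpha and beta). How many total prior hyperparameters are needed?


Each Beta prior needs 2 hyperparameters (alpha and beta).
Total = 2 * 24 = 48

48


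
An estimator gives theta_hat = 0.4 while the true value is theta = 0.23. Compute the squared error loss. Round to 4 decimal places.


The squared error loss is (theta_hat - theta)^2
= (0.4 - 0.23)^2
= (0.17)^2 = 0.0289

0.0289
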